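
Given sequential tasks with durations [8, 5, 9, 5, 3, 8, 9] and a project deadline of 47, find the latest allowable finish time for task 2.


LF(activity 2) = deadline - sum of successor durations
Successors: activities 3 through 7 with durations [9, 5, 3, 8, 9]
Sum of successor durations = 34
LF = 47 - 34 = 13

13


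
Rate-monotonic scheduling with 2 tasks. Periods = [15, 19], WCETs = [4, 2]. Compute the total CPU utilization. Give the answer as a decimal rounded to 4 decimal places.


Compute individual utilizations (exact fractions):
  Task 1: C/T = 4/15 (approx. 0.2667)
  Task 2: C/T = 2/19 (approx. 0.1053)
Total utilization U = 4/15 + 2/19 = 106/285
Rounded to 4 decimal places: U = 0.3719
RM (Liu & Layland) bound for 2 tasks = 0.828427; compare with U = 106/285 (approx. 0.371930)
U <= bound, so schedulable by RM sufficient condition.

0.3719


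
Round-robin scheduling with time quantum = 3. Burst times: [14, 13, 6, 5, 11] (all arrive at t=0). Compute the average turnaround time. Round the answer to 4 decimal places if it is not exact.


Time quantum = 3
Execution trace:
  J1 runs 3 units, time = 3
  J2 runs 3 units, time = 6
  J3 runs 3 units, time = 9
  J4 runs 3 units, time = 12
  J5 runs 3 units, time = 15
  J1 runs 3 units, time = 18
  J2 runs 3 units, time = 21
  J3 runs 3 units, time = 24
  J4 runs 2 units, time = 26
  J5 runs 3 units, time = 29
  J1 runs 3 units, time = 32
  J2 runs 3 units, time = 35
  J5 runs 3 units, time = 38
  J1 runs 3 units, time = 41
  J2 runs 3 units, time = 44
  J5 runs 2 units, time = 46
  J1 runs 2 units, time = 48
  J2 runs 1 units, time = 49
Finish times: [48, 49, 24, 26, 46]
Average turnaround = 193/5 = 38.6

38.6


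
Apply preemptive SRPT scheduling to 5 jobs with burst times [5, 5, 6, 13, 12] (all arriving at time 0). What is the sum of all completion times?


Since all jobs arrive at t=0, SRPT equals SPT ordering.
SPT order: [5, 5, 6, 12, 13]
Completion times:
  Job 1: p=5, C=5
  Job 2: p=5, C=10
  Job 3: p=6, C=16
  Job 4: p=12, C=28
  Job 5: p=13, C=41
Total completion time = 5 + 10 + 16 + 28 + 41 = 100

100


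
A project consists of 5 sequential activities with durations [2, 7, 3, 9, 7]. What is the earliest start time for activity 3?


Activity 3 starts after activities 1 through 2 complete.
Predecessor durations: [2, 7]
ES = 2 + 7 = 9

9


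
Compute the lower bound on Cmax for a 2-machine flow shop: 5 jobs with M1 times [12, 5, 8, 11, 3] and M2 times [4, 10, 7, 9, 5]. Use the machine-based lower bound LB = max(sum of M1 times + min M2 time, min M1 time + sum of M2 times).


LB1 = sum(M1 times) + min(M2 times) = 39 + 4 = 43
LB2 = min(M1 times) + sum(M2 times) = 3 + 35 = 38
Lower bound = max(LB1, LB2) = max(43, 38) = 43

43


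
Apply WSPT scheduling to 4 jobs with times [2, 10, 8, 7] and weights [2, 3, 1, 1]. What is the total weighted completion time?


Compute p/w ratios and sort ascending (WSPT): [(2, 2), (10, 3), (7, 1), (8, 1)]
Compute weighted completion times:
  Job (p=2,w=2): C=2, w*C=2*2=4
  Job (p=10,w=3): C=12, w*C=3*12=36
  Job (p=7,w=1): C=19, w*C=1*19=19
  Job (p=8,w=1): C=27, w*C=1*27=27
Total weighted completion time = 86

86


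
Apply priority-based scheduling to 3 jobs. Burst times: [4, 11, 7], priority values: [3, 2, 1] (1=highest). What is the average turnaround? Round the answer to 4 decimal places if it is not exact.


Sort by priority (ascending = highest first):
Order: [(1, 7), (2, 11), (3, 4)]
Completion times:
  Priority 1, burst=7, C=7
  Priority 2, burst=11, C=18
  Priority 3, burst=4, C=22
Average turnaround = 47/3 = 15.6667

15.6667


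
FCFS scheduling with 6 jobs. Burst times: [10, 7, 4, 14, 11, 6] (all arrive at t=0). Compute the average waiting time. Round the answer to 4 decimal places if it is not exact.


FCFS order (as given): [10, 7, 4, 14, 11, 6]
Waiting times:
  Job 1: wait = 0
  Job 2: wait = 10
  Job 3: wait = 17
  Job 4: wait = 21
  Job 5: wait = 35
  Job 6: wait = 46
Sum of waiting times = 129
Average waiting time = 129/6 = 21.5

21.5


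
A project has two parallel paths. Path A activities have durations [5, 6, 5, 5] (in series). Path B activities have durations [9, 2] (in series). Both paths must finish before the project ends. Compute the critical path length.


Path A total = 5 + 6 + 5 + 5 = 21
Path B total = 9 + 2 = 11
Critical path = longest path = max(21, 11) = 21

21


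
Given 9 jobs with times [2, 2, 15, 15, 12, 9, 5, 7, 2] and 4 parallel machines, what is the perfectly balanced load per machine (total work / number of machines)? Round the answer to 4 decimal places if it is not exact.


Total processing time = 2 + 2 + 15 + 15 + 12 + 9 + 5 + 7 + 2 = 69
Number of machines = 4
Ideal balanced load = 69 / 4 = 17.25

17.25


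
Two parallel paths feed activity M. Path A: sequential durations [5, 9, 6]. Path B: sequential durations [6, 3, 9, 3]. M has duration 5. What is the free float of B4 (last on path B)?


ES(B4) = sum of predecessors on chain B = 18
EF(B4) = ES + duration = 18 + 3 = 21
Successor of B4 is M. ES(M) = max(sum(A), sum(B)) = max(20, 21) = 21
Free float = ES(successor) - EF(current) = 21 - 21 = 0

0


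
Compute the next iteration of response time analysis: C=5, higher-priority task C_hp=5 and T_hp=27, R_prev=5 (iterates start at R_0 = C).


R_next = C + ceil(R_prev / T_hp) * C_hp
ceil(5 / 27) = ceil(0.1852) = 1
Interference = 1 * 5 = 5
R_next = 5 + 5 = 10

10


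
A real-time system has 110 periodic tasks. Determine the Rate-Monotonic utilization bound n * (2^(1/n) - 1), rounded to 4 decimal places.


Compute 2^(1/110) = 1.0063212332
Subtract 1: 1.0063212332 - 1 = 0.0063212332
Multiply by n: 110 * 0.0063212332 = 0.6953356520
Round to 4 dp: 0.6953

0.6953


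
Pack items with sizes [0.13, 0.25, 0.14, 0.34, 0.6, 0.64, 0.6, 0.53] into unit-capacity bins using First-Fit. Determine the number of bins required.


Place items sequentially using First-Fit:
  Item 0.13 -> new Bin 1
  Item 0.25 -> Bin 1 (now 0.38)
  Item 0.14 -> Bin 1 (now 0.52)
  Item 0.34 -> Bin 1 (now 0.86)
  Item 0.6 -> new Bin 2
  Item 0.64 -> new Bin 3
  Item 0.6 -> new Bin 4
  Item 0.53 -> new Bin 5
Total bins used = 5

5


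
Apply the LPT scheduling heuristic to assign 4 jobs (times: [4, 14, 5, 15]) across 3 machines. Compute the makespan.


Sort jobs in decreasing order (LPT): [15, 14, 5, 4]
Assign each job to the least loaded machine:
  Machine 1: jobs [15], load = 15
  Machine 2: jobs [14], load = 14
  Machine 3: jobs [5, 4], load = 9
Makespan = max load = 15

15


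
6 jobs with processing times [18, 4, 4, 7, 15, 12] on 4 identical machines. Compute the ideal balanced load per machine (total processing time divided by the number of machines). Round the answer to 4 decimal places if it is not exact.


Total processing time = 18 + 4 + 4 + 7 + 15 + 12 = 60
Number of machines = 4
Ideal balanced load = 60 / 4 = 15.0

15.0


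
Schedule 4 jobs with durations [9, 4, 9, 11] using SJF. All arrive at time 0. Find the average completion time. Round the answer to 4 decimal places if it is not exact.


SJF order (ascending): [4, 9, 9, 11]
Completion times:
  Job 1: burst=4, C=4
  Job 2: burst=9, C=13
  Job 3: burst=9, C=22
  Job 4: burst=11, C=33
Average completion = 72/4 = 18.0

18.0


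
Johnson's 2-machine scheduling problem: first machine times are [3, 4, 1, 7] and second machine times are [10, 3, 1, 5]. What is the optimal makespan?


Apply Johnson's rule:
  Group 1 (a <= b): [(3, 1, 1), (1, 3, 10)]
  Group 2 (a > b): [(4, 7, 5), (2, 4, 3)]
Optimal job order: [3, 1, 4, 2]
Schedule:
  Job 3: M1 done at 1, M2 done at 2
  Job 1: M1 done at 4, M2 done at 14
  Job 4: M1 done at 11, M2 done at 19
  Job 2: M1 done at 15, M2 done at 22
Makespan = 22

22


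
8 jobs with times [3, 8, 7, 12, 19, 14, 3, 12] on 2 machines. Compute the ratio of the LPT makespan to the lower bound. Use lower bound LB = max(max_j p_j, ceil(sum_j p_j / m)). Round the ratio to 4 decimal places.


LPT order: [19, 14, 12, 12, 8, 7, 3, 3]
Machine loads after assignment: [38, 40]
LPT makespan = 40
Lower bound = max(max_job, ceil(total/2)) = max(19, 39) = 39
Ratio = 40 / 39 = 1.0256

1.0256


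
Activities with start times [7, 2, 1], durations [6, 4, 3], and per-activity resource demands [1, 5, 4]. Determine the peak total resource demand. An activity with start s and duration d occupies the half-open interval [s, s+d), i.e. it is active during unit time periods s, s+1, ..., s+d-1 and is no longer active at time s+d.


Each activity i is active on [start_i, start_i + duration_i).
Compute total resource usage per time slot:
  t=0: active resources = [], total = 0
  t=1: active resources = [4], total = 4
  t=2: active resources = [5, 4], total = 9
  t=3: active resources = [5, 4], total = 9
  t=4: active resources = [5], total = 5
  t=5: active resources = [5], total = 5
  t=6: active resources = [], total = 0
  t=7: active resources = [1], total = 1
  t=8: active resources = [1], total = 1
  t=9: active resources = [1], total = 1
  t=10: active resources = [1], total = 1
  t=11: active resources = [1], total = 1
  t=12: active resources = [1], total = 1
Peak resource demand = 9

9


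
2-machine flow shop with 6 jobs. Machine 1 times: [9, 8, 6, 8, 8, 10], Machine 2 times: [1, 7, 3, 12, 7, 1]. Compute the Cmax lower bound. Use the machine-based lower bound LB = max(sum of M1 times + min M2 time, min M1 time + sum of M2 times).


LB1 = sum(M1 times) + min(M2 times) = 49 + 1 = 50
LB2 = min(M1 times) + sum(M2 times) = 6 + 31 = 37
Lower bound = max(LB1, LB2) = max(50, 37) = 50

50


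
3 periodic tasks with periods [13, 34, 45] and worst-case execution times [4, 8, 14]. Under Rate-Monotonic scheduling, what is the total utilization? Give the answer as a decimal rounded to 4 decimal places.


Compute individual utilizations (exact fractions):
  Task 1: C/T = 4/13 (approx. 0.3077)
  Task 2: C/T = 8/34 = 4/17 (approx. 0.2353)
  Task 3: C/T = 14/45 (approx. 0.3111)
Total utilization U = 4/13 + 4/17 + 14/45 = 8494/9945
Rounded to 4 decimal places: U = 0.8541
RM (Liu & Layland) bound for 3 tasks = 0.779763; compare with U = 8494/9945 (approx. 0.854098)
bound < U <= 1, so the RM sufficient condition is not met (inconclusive; an exact test such as response-time analysis is needed).

0.8541


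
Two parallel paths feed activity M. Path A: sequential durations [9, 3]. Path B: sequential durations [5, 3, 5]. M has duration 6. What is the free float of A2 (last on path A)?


ES(A2) = sum of predecessors on chain A = 9
EF(A2) = ES + duration = 9 + 3 = 12
Successor of A2 is M. ES(M) = max(sum(A), sum(B)) = max(12, 13) = 13
Free float = ES(successor) - EF(current) = 13 - 12 = 1

1


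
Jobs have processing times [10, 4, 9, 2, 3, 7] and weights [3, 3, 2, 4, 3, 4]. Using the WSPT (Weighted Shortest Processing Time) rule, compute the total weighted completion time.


Compute p/w ratios and sort ascending (WSPT): [(2, 4), (3, 3), (4, 3), (7, 4), (10, 3), (9, 2)]
Compute weighted completion times:
  Job (p=2,w=4): C=2, w*C=4*2=8
  Job (p=3,w=3): C=5, w*C=3*5=15
  Job (p=4,w=3): C=9, w*C=3*9=27
  Job (p=7,w=4): C=16, w*C=4*16=64
  Job (p=10,w=3): C=26, w*C=3*26=78
  Job (p=9,w=2): C=35, w*C=2*35=70
Total weighted completion time = 262

262


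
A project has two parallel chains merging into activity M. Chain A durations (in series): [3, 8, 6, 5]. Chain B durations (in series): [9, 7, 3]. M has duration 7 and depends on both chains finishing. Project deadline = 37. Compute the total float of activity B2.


Forward pass: ES(B2) = sum of predecessors on chain B = 9
EF = ES + duration = 9 + 7 = 16
Backward pass: LF(M) = deadline = 37; LS(M) = 37 - 7 = 30
LF(B2) = LS(M) - sum(successors on chain B) = 30 - 3 = 27
LS = LF - duration = 27 - 7 = 20
Total float = LS - ES = 20 - 9 = 11

11


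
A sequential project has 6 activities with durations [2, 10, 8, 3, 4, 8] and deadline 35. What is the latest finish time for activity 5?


LF(activity 5) = deadline - sum of successor durations
Successors: activities 6 through 6 with durations [8]
Sum of successor durations = 8
LF = 35 - 8 = 27

27


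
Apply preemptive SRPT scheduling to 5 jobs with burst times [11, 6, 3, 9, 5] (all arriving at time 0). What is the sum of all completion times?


Since all jobs arrive at t=0, SRPT equals SPT ordering.
SPT order: [3, 5, 6, 9, 11]
Completion times:
  Job 1: p=3, C=3
  Job 2: p=5, C=8
  Job 3: p=6, C=14
  Job 4: p=9, C=23
  Job 5: p=11, C=34
Total completion time = 3 + 8 + 14 + 23 + 34 = 82

82


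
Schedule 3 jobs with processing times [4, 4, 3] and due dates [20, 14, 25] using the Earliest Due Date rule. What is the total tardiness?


Sort by due date (EDD order): [(4, 14), (4, 20), (3, 25)]
Compute completion times and tardiness:
  Job 1: p=4, d=14, C=4, tardiness=max(0,4-14)=0
  Job 2: p=4, d=20, C=8, tardiness=max(0,8-20)=0
  Job 3: p=3, d=25, C=11, tardiness=max(0,11-25)=0
Total tardiness = 0

0


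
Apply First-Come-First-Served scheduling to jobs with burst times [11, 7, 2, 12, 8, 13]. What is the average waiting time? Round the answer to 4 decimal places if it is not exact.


FCFS order (as given): [11, 7, 2, 12, 8, 13]
Waiting times:
  Job 1: wait = 0
  Job 2: wait = 11
  Job 3: wait = 18
  Job 4: wait = 20
  Job 5: wait = 32
  Job 6: wait = 40
Sum of waiting times = 121
Average waiting time = 121/6 = 20.1667

20.1667


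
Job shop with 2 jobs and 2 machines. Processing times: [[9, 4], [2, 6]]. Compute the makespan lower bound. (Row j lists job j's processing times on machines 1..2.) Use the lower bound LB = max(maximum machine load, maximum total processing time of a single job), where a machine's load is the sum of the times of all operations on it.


Machine loads:
  Machine 1: 9 + 2 = 11
  Machine 2: 4 + 6 = 10
Max machine load = 11
Job totals:
  Job 1: 13
  Job 2: 8
Max job total = 13
Lower bound = max(11, 13) = 13

13


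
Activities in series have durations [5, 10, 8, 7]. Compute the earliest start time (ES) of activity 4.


Activity 4 starts after activities 1 through 3 complete.
Predecessor durations: [5, 10, 8]
ES = 5 + 10 + 8 = 23

23


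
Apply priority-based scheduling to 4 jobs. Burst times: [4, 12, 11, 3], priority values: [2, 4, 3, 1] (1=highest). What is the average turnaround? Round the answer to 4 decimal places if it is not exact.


Sort by priority (ascending = highest first):
Order: [(1, 3), (2, 4), (3, 11), (4, 12)]
Completion times:
  Priority 1, burst=3, C=3
  Priority 2, burst=4, C=7
  Priority 3, burst=11, C=18
  Priority 4, burst=12, C=30
Average turnaround = 58/4 = 14.5

14.5


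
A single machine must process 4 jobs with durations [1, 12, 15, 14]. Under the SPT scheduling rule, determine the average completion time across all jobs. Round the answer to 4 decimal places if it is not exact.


Sort jobs by processing time (SPT order): [1, 12, 14, 15]
Compute completion times sequentially:
  Job 1: processing = 1, completes at 1
  Job 2: processing = 12, completes at 13
  Job 3: processing = 14, completes at 27
  Job 4: processing = 15, completes at 42
Sum of completion times = 83
Average completion time = 83/4 = 20.75

20.75


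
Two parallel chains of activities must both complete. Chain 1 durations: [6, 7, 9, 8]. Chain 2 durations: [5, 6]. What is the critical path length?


Path A total = 6 + 7 + 9 + 8 = 30
Path B total = 5 + 6 = 11
Critical path = longest path = max(30, 11) = 30

30


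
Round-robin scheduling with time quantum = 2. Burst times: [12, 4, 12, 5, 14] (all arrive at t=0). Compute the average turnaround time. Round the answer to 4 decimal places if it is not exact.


Time quantum = 2
Execution trace:
  J1 runs 2 units, time = 2
  J2 runs 2 units, time = 4
  J3 runs 2 units, time = 6
  J4 runs 2 units, time = 8
  J5 runs 2 units, time = 10
  J1 runs 2 units, time = 12
  J2 runs 2 units, time = 14
  J3 runs 2 units, time = 16
  J4 runs 2 units, time = 18
  J5 runs 2 units, time = 20
  J1 runs 2 units, time = 22
  J3 runs 2 units, time = 24
  J4 runs 1 units, time = 25
  J5 runs 2 units, time = 27
  J1 runs 2 units, time = 29
  J3 runs 2 units, time = 31
  J5 runs 2 units, time = 33
  J1 runs 2 units, time = 35
  J3 runs 2 units, time = 37
  J5 runs 2 units, time = 39
  J1 runs 2 units, time = 41
  J3 runs 2 units, time = 43
  J5 runs 2 units, time = 45
  J5 runs 2 units, time = 47
Finish times: [41, 14, 43, 25, 47]
Average turnaround = 170/5 = 34.0

34.0


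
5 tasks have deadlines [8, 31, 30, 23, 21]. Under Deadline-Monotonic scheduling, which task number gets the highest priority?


Sort tasks by relative deadline (ascending):
  Task 1: deadline = 8
  Task 5: deadline = 21
  Task 4: deadline = 23
  Task 3: deadline = 30
  Task 2: deadline = 31
Priority order (highest first): [1, 5, 4, 3, 2]
Highest priority task = 1

1


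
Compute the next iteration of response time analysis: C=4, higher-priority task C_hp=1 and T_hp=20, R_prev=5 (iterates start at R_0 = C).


R_next = C + ceil(R_prev / T_hp) * C_hp
ceil(5 / 20) = ceil(0.25) = 1
Interference = 1 * 1 = 1
R_next = 4 + 1 = 5
R_next = R_prev, so the iteration has converged (response time = 5).

5


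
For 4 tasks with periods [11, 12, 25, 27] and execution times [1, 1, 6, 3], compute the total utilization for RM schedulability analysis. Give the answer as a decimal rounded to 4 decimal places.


Compute individual utilizations (exact fractions):
  Task 1: C/T = 1/11 (approx. 0.0909)
  Task 2: C/T = 1/12 (approx. 0.0833)
  Task 3: C/T = 6/25 (approx. 0.24)
  Task 4: C/T = 3/27 = 1/9 (approx. 0.1111)
Total utilization U = 1/11 + 1/12 + 6/25 + 1/9 = 5201/9900
Rounded to 4 decimal places: U = 0.5254
RM (Liu & Layland) bound for 4 tasks = 0.756828; compare with U = 5201/9900 (approx. 0.525354)
U <= bound, so schedulable by RM sufficient condition.

0.5254


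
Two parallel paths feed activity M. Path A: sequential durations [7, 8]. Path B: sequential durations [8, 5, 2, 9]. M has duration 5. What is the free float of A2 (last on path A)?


ES(A2) = sum of predecessors on chain A = 7
EF(A2) = ES + duration = 7 + 8 = 15
Successor of A2 is M. ES(M) = max(sum(A), sum(B)) = max(15, 24) = 24
Free float = ES(successor) - EF(current) = 24 - 15 = 9

9


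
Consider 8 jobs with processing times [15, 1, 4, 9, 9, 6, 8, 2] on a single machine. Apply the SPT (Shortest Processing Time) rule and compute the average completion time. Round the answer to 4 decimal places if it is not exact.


Sort jobs by processing time (SPT order): [1, 2, 4, 6, 8, 9, 9, 15]
Compute completion times sequentially:
  Job 1: processing = 1, completes at 1
  Job 2: processing = 2, completes at 3
  Job 3: processing = 4, completes at 7
  Job 4: processing = 6, completes at 13
  Job 5: processing = 8, completes at 21
  Job 6: processing = 9, completes at 30
  Job 7: processing = 9, completes at 39
  Job 8: processing = 15, completes at 54
Sum of completion times = 168
Average completion time = 168/8 = 21.0

21.0


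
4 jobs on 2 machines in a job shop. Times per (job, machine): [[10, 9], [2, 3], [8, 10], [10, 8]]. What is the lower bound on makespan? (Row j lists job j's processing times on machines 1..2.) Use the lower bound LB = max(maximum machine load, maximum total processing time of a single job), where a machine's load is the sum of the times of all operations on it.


Machine loads:
  Machine 1: 10 + 2 + 8 + 10 = 30
  Machine 2: 9 + 3 + 10 + 8 = 30
Max machine load = 30
Job totals:
  Job 1: 19
  Job 2: 5
  Job 3: 18
  Job 4: 18
Max job total = 19
Lower bound = max(30, 19) = 30

30


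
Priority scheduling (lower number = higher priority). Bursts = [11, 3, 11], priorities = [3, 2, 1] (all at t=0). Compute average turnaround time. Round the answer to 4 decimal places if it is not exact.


Sort by priority (ascending = highest first):
Order: [(1, 11), (2, 3), (3, 11)]
Completion times:
  Priority 1, burst=11, C=11
  Priority 2, burst=3, C=14
  Priority 3, burst=11, C=25
Average turnaround = 50/3 = 16.6667

16.6667


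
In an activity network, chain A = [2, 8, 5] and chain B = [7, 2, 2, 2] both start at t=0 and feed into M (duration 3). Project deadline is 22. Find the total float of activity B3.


Forward pass: ES(B3) = sum of predecessors on chain B = 9
EF = ES + duration = 9 + 2 = 11
Backward pass: LF(M) = deadline = 22; LS(M) = 22 - 3 = 19
LF(B3) = LS(M) - sum(successors on chain B) = 19 - 2 = 17
LS = LF - duration = 17 - 2 = 15
Total float = LS - ES = 15 - 9 = 6

6


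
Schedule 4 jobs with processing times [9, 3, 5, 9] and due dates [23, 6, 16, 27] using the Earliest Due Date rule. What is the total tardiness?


Sort by due date (EDD order): [(3, 6), (5, 16), (9, 23), (9, 27)]
Compute completion times and tardiness:
  Job 1: p=3, d=6, C=3, tardiness=max(0,3-6)=0
  Job 2: p=5, d=16, C=8, tardiness=max(0,8-16)=0
  Job 3: p=9, d=23, C=17, tardiness=max(0,17-23)=0
  Job 4: p=9, d=27, C=26, tardiness=max(0,26-27)=0
Total tardiness = 0

0


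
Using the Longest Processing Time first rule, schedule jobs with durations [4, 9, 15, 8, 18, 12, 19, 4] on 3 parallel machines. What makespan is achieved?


Sort jobs in decreasing order (LPT): [19, 18, 15, 12, 9, 8, 4, 4]
Assign each job to the least loaded machine:
  Machine 1: jobs [19, 8, 4], load = 31
  Machine 2: jobs [18, 9, 4], load = 31
  Machine 3: jobs [15, 12], load = 27
Makespan = max load = 31

31


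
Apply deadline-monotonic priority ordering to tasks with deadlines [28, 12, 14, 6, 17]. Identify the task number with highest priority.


Sort tasks by relative deadline (ascending):
  Task 4: deadline = 6
  Task 2: deadline = 12
  Task 3: deadline = 14
  Task 5: deadline = 17
  Task 1: deadline = 28
Priority order (highest first): [4, 2, 3, 5, 1]
Highest priority task = 4

4


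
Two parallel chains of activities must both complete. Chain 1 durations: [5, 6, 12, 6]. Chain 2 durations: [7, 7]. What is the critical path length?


Path A total = 5 + 6 + 12 + 6 = 29
Path B total = 7 + 7 = 14
Critical path = longest path = max(29, 14) = 29

29


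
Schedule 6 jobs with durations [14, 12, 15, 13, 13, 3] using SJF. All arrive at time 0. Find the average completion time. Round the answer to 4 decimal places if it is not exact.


SJF order (ascending): [3, 12, 13, 13, 14, 15]
Completion times:
  Job 1: burst=3, C=3
  Job 2: burst=12, C=15
  Job 3: burst=13, C=28
  Job 4: burst=13, C=41
  Job 5: burst=14, C=55
  Job 6: burst=15, C=70
Average completion = 212/6 = 35.3333

35.3333


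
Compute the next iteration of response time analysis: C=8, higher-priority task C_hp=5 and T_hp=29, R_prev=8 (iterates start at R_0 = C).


R_next = C + ceil(R_prev / T_hp) * C_hp
ceil(8 / 29) = ceil(0.2759) = 1
Interference = 1 * 5 = 5
R_next = 8 + 5 = 13

13


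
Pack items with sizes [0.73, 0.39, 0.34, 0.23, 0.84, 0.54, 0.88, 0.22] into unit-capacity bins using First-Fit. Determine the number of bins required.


Place items sequentially using First-Fit:
  Item 0.73 -> new Bin 1
  Item 0.39 -> new Bin 2
  Item 0.34 -> Bin 2 (now 0.73)
  Item 0.23 -> Bin 1 (now 0.96)
  Item 0.84 -> new Bin 3
  Item 0.54 -> new Bin 4
  Item 0.88 -> new Bin 5
  Item 0.22 -> Bin 2 (now 0.95)
Total bins used = 5

5


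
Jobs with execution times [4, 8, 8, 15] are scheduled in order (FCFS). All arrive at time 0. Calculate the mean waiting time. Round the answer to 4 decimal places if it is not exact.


FCFS order (as given): [4, 8, 8, 15]
Waiting times:
  Job 1: wait = 0
  Job 2: wait = 4
  Job 3: wait = 12
  Job 4: wait = 20
Sum of waiting times = 36
Average waiting time = 36/4 = 9.0

9.0


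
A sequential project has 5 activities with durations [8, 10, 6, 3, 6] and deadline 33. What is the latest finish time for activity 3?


LF(activity 3) = deadline - sum of successor durations
Successors: activities 4 through 5 with durations [3, 6]
Sum of successor durations = 9
LF = 33 - 9 = 24

24


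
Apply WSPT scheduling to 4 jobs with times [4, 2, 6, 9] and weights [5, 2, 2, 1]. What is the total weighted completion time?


Compute p/w ratios and sort ascending (WSPT): [(4, 5), (2, 2), (6, 2), (9, 1)]
Compute weighted completion times:
  Job (p=4,w=5): C=4, w*C=5*4=20
  Job (p=2,w=2): C=6, w*C=2*6=12
  Job (p=6,w=2): C=12, w*C=2*12=24
  Job (p=9,w=1): C=21, w*C=1*21=21
Total weighted completion time = 77

77


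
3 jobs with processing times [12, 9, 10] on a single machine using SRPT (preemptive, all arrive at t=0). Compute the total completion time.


Since all jobs arrive at t=0, SRPT equals SPT ordering.
SPT order: [9, 10, 12]
Completion times:
  Job 1: p=9, C=9
  Job 2: p=10, C=19
  Job 3: p=12, C=31
Total completion time = 9 + 19 + 31 = 59

59


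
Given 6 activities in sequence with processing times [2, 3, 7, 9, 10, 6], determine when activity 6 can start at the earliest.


Activity 6 starts after activities 1 through 5 complete.
Predecessor durations: [2, 3, 7, 9, 10]
ES = 2 + 3 + 7 + 9 + 10 = 31

31


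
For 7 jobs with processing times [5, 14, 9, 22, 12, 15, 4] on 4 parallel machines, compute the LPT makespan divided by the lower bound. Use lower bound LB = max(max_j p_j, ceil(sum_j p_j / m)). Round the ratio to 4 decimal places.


LPT order: [22, 15, 14, 12, 9, 5, 4]
Machine loads after assignment: [22, 19, 19, 21]
LPT makespan = 22
Lower bound = max(max_job, ceil(total/4)) = max(22, 21) = 22
Ratio = 22 / 22 = 1.0

1.0


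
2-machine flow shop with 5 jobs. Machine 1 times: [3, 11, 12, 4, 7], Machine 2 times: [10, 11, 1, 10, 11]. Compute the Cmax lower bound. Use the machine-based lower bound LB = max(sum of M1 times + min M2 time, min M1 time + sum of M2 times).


LB1 = sum(M1 times) + min(M2 times) = 37 + 1 = 38
LB2 = min(M1 times) + sum(M2 times) = 3 + 43 = 46
Lower bound = max(LB1, LB2) = max(38, 46) = 46

46


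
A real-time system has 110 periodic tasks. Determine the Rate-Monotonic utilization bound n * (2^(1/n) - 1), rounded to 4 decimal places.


Compute 2^(1/110) = 1.0063212332
Subtract 1: 1.0063212332 - 1 = 0.0063212332
Multiply by n: 110 * 0.0063212332 = 0.6953356520
Round to 4 dp: 0.6953

0.6953


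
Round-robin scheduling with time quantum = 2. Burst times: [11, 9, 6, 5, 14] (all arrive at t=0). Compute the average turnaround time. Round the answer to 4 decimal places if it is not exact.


Time quantum = 2
Execution trace:
  J1 runs 2 units, time = 2
  J2 runs 2 units, time = 4
  J3 runs 2 units, time = 6
  J4 runs 2 units, time = 8
  J5 runs 2 units, time = 10
  J1 runs 2 units, time = 12
  J2 runs 2 units, time = 14
  J3 runs 2 units, time = 16
  J4 runs 2 units, time = 18
  J5 runs 2 units, time = 20
  J1 runs 2 units, time = 22
  J2 runs 2 units, time = 24
  J3 runs 2 units, time = 26
  J4 runs 1 units, time = 27
  J5 runs 2 units, time = 29
  J1 runs 2 units, time = 31
  J2 runs 2 units, time = 33
  J5 runs 2 units, time = 35
  J1 runs 2 units, time = 37
  J2 runs 1 units, time = 38
  J5 runs 2 units, time = 40
  J1 runs 1 units, time = 41
  J5 runs 2 units, time = 43
  J5 runs 2 units, time = 45
Finish times: [41, 38, 26, 27, 45]
Average turnaround = 177/5 = 35.4

35.4


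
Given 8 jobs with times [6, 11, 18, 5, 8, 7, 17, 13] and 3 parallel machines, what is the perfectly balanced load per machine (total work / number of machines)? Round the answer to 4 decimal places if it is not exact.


Total processing time = 6 + 11 + 18 + 5 + 8 + 7 + 17 + 13 = 85
Number of machines = 3
Ideal balanced load = 85 / 3 = 28.3333

28.3333


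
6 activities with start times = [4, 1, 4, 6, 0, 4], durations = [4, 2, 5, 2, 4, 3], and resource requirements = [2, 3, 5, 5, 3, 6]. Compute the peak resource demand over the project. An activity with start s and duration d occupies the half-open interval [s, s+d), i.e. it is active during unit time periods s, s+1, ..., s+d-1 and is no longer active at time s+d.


Each activity i is active on [start_i, start_i + duration_i).
Compute total resource usage per time slot:
  t=0: active resources = [3], total = 3
  t=1: active resources = [3, 3], total = 6
  t=2: active resources = [3, 3], total = 6
  t=3: active resources = [3], total = 3
  t=4: active resources = [2, 5, 6], total = 13
  t=5: active resources = [2, 5, 6], total = 13
  t=6: active resources = [2, 5, 5, 6], total = 18
  t=7: active resources = [2, 5, 5], total = 12
  t=8: active resources = [5], total = 5
Peak resource demand = 18

18


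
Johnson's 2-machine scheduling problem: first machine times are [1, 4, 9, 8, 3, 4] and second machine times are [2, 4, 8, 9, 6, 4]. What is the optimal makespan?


Apply Johnson's rule:
  Group 1 (a <= b): [(1, 1, 2), (5, 3, 6), (2, 4, 4), (6, 4, 4), (4, 8, 9)]
  Group 2 (a > b): [(3, 9, 8)]
Optimal job order: [1, 5, 2, 6, 4, 3]
Schedule:
  Job 1: M1 done at 1, M2 done at 3
  Job 5: M1 done at 4, M2 done at 10
  Job 2: M1 done at 8, M2 done at 14
  Job 6: M1 done at 12, M2 done at 18
  Job 4: M1 done at 20, M2 done at 29
  Job 3: M1 done at 29, M2 done at 37
Makespan = 37

37


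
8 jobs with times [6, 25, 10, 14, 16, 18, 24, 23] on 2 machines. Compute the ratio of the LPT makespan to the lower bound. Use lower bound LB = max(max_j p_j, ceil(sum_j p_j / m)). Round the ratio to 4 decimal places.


LPT order: [25, 24, 23, 18, 16, 14, 10, 6]
Machine loads after assignment: [69, 67]
LPT makespan = 69
Lower bound = max(max_job, ceil(total/2)) = max(25, 68) = 68
Ratio = 69 / 68 = 1.0147

1.0147


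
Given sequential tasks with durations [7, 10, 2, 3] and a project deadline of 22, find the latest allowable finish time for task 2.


LF(activity 2) = deadline - sum of successor durations
Successors: activities 3 through 4 with durations [2, 3]
Sum of successor durations = 5
LF = 22 - 5 = 17

17


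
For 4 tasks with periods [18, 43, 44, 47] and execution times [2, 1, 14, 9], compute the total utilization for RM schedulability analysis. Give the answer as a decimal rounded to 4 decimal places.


Compute individual utilizations (exact fractions):
  Task 1: C/T = 2/18 = 1/9 (approx. 0.1111)
  Task 2: C/T = 1/43 (approx. 0.0233)
  Task 3: C/T = 14/44 = 7/22 (approx. 0.3182)
  Task 4: C/T = 9/47 (approx. 0.1915)
Total utilization U = 1/9 + 1/43 + 7/22 + 9/47 = 257717/400158
Rounded to 4 decimal places: U = 0.6440
RM (Liu & Layland) bound for 4 tasks = 0.756828; compare with U = 257717/400158 (approx. 0.644038)
U <= bound, so schedulable by RM sufficient condition.

0.6440


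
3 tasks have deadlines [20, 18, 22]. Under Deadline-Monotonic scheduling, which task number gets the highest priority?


Sort tasks by relative deadline (ascending):
  Task 2: deadline = 18
  Task 1: deadline = 20
  Task 3: deadline = 22
Priority order (highest first): [2, 1, 3]
Highest priority task = 2

2


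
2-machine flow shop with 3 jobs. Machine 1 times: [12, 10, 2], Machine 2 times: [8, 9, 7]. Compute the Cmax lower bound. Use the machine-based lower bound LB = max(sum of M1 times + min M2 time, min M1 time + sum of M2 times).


LB1 = sum(M1 times) + min(M2 times) = 24 + 7 = 31
LB2 = min(M1 times) + sum(M2 times) = 2 + 24 = 26
Lower bound = max(LB1, LB2) = max(31, 26) = 31

31


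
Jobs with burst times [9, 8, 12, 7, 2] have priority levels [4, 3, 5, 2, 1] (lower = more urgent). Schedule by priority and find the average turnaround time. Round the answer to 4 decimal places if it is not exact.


Sort by priority (ascending = highest first):
Order: [(1, 2), (2, 7), (3, 8), (4, 9), (5, 12)]
Completion times:
  Priority 1, burst=2, C=2
  Priority 2, burst=7, C=9
  Priority 3, burst=8, C=17
  Priority 4, burst=9, C=26
  Priority 5, burst=12, C=38
Average turnaround = 92/5 = 18.4

18.4


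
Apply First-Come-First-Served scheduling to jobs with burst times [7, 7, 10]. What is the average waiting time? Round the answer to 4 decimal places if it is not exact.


FCFS order (as given): [7, 7, 10]
Waiting times:
  Job 1: wait = 0
  Job 2: wait = 7
  Job 3: wait = 14
Sum of waiting times = 21
Average waiting time = 21/3 = 7.0

7.0


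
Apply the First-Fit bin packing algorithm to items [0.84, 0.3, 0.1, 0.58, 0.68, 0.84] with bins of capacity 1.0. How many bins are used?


Place items sequentially using First-Fit:
  Item 0.84 -> new Bin 1
  Item 0.3 -> new Bin 2
  Item 0.1 -> Bin 1 (now 0.94)
  Item 0.58 -> Bin 2 (now 0.88)
  Item 0.68 -> new Bin 3
  Item 0.84 -> new Bin 4
Total bins used = 4

4


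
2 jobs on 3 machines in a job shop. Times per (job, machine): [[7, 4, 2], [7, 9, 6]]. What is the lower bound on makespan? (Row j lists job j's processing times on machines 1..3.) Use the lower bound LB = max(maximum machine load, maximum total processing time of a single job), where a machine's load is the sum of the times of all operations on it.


Machine loads:
  Machine 1: 7 + 7 = 14
  Machine 2: 4 + 9 = 13
  Machine 3: 2 + 6 = 8
Max machine load = 14
Job totals:
  Job 1: 13
  Job 2: 22
Max job total = 22
Lower bound = max(14, 22) = 22

22


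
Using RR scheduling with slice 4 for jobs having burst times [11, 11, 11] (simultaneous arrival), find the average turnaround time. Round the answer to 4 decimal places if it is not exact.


Time quantum = 4
Execution trace:
  J1 runs 4 units, time = 4
  J2 runs 4 units, time = 8
  J3 runs 4 units, time = 12
  J1 runs 4 units, time = 16
  J2 runs 4 units, time = 20
  J3 runs 4 units, time = 24
  J1 runs 3 units, time = 27
  J2 runs 3 units, time = 30
  J3 runs 3 units, time = 33
Finish times: [27, 30, 33]
Average turnaround = 90/3 = 30.0

30.0


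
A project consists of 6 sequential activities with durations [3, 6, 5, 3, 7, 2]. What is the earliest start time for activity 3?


Activity 3 starts after activities 1 through 2 complete.
Predecessor durations: [3, 6]
ES = 3 + 6 = 9

9


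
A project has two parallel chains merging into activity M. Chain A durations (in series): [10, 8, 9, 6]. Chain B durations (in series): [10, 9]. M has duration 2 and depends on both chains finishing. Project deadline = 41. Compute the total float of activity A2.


Forward pass: ES(A2) = sum of predecessors on chain A = 10
EF = ES + duration = 10 + 8 = 18
Backward pass: LF(M) = deadline = 41; LS(M) = 41 - 2 = 39
LF(A2) = LS(M) - sum(successors on chain A) = 39 - 15 = 24
LS = LF - duration = 24 - 8 = 16
Total float = LS - ES = 16 - 10 = 6

6


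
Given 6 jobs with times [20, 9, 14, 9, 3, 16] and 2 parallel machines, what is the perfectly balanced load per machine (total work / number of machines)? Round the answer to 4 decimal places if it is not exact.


Total processing time = 20 + 9 + 14 + 9 + 3 + 16 = 71
Number of machines = 2
Ideal balanced load = 71 / 2 = 35.5

35.5


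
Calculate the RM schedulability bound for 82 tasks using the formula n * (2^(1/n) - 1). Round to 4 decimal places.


Compute 2^(1/82) = 1.0084888420
Subtract 1: 1.0084888420 - 1 = 0.0084888420
Multiply by n: 82 * 0.0084888420 = 0.6960850440
Round to 4 dp: 0.6961

0.6961


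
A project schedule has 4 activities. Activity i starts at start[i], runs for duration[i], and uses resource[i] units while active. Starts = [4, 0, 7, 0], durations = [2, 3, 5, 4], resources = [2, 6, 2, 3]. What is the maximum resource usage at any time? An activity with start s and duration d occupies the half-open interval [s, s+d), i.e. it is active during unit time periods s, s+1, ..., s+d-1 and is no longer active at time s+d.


Each activity i is active on [start_i, start_i + duration_i).
Compute total resource usage per time slot:
  t=0: active resources = [6, 3], total = 9
  t=1: active resources = [6, 3], total = 9
  t=2: active resources = [6, 3], total = 9
  t=3: active resources = [3], total = 3
  t=4: active resources = [2], total = 2
  t=5: active resources = [2], total = 2
  t=6: active resources = [], total = 0
  t=7: active resources = [2], total = 2
  t=8: active resources = [2], total = 2
  t=9: active resources = [2], total = 2
  t=10: active resources = [2], total = 2
  t=11: active resources = [2], total = 2
Peak resource demand = 9

9


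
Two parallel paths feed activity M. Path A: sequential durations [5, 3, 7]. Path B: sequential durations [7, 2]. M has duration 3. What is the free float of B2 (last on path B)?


ES(B2) = sum of predecessors on chain B = 7
EF(B2) = ES + duration = 7 + 2 = 9
Successor of B2 is M. ES(M) = max(sum(A), sum(B)) = max(15, 9) = 15
Free float = ES(successor) - EF(current) = 15 - 9 = 6

6


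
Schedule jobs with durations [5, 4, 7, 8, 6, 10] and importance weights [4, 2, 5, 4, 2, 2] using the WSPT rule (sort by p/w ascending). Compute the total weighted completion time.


Compute p/w ratios and sort ascending (WSPT): [(5, 4), (7, 5), (4, 2), (8, 4), (6, 2), (10, 2)]
Compute weighted completion times:
  Job (p=5,w=4): C=5, w*C=4*5=20
  Job (p=7,w=5): C=12, w*C=5*12=60
  Job (p=4,w=2): C=16, w*C=2*16=32
  Job (p=8,w=4): C=24, w*C=4*24=96
  Job (p=6,w=2): C=30, w*C=2*30=60
  Job (p=10,w=2): C=40, w*C=2*40=80
Total weighted completion time = 348

348


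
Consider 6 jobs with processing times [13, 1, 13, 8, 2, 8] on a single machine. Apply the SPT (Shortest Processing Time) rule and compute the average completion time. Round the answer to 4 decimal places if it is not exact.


Sort jobs by processing time (SPT order): [1, 2, 8, 8, 13, 13]
Compute completion times sequentially:
  Job 1: processing = 1, completes at 1
  Job 2: processing = 2, completes at 3
  Job 3: processing = 8, completes at 11
  Job 4: processing = 8, completes at 19
  Job 5: processing = 13, completes at 32
  Job 6: processing = 13, completes at 45
Sum of completion times = 111
Average completion time = 111/6 = 18.5

18.5


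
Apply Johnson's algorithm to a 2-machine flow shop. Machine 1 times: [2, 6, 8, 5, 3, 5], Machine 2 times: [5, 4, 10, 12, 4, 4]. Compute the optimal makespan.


Apply Johnson's rule:
  Group 1 (a <= b): [(1, 2, 5), (5, 3, 4), (4, 5, 12), (3, 8, 10)]
  Group 2 (a > b): [(2, 6, 4), (6, 5, 4)]
Optimal job order: [1, 5, 4, 3, 2, 6]
Schedule:
  Job 1: M1 done at 2, M2 done at 7
  Job 5: M1 done at 5, M2 done at 11
  Job 4: M1 done at 10, M2 done at 23
  Job 3: M1 done at 18, M2 done at 33
  Job 2: M1 done at 24, M2 done at 37
  Job 6: M1 done at 29, M2 done at 41
Makespan = 41

41


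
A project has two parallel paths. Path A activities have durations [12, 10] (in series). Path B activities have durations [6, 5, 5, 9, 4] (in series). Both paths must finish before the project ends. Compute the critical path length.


Path A total = 12 + 10 = 22
Path B total = 6 + 5 + 5 + 9 + 4 = 29
Critical path = longest path = max(22, 29) = 29

29


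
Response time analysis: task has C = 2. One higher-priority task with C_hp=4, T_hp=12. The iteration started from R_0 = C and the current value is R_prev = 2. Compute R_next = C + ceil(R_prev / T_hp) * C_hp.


R_next = C + ceil(R_prev / T_hp) * C_hp
ceil(2 / 12) = ceil(0.1667) = 1
Interference = 1 * 4 = 4
R_next = 2 + 4 = 6

6


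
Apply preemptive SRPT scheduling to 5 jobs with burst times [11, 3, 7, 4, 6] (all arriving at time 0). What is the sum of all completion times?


Since all jobs arrive at t=0, SRPT equals SPT ordering.
SPT order: [3, 4, 6, 7, 11]
Completion times:
  Job 1: p=3, C=3
  Job 2: p=4, C=7
  Job 3: p=6, C=13
  Job 4: p=7, C=20
  Job 5: p=11, C=31
Total completion time = 3 + 7 + 13 + 20 + 31 = 74

74


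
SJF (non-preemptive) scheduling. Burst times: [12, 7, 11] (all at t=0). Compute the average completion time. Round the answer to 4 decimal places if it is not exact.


SJF order (ascending): [7, 11, 12]
Completion times:
  Job 1: burst=7, C=7
  Job 2: burst=11, C=18
  Job 3: burst=12, C=30
Average completion = 55/3 = 18.3333

18.3333


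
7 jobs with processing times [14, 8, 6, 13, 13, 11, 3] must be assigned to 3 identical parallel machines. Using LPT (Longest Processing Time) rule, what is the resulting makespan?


Sort jobs in decreasing order (LPT): [14, 13, 13, 11, 8, 6, 3]
Assign each job to the least loaded machine:
  Machine 1: jobs [14, 6, 3], load = 23
  Machine 2: jobs [13, 11], load = 24
  Machine 3: jobs [13, 8], load = 21
Makespan = max load = 24

24


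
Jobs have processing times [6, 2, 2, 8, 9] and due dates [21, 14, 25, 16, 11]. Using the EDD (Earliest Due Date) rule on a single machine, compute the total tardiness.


Sort by due date (EDD order): [(9, 11), (2, 14), (8, 16), (6, 21), (2, 25)]
Compute completion times and tardiness:
  Job 1: p=9, d=11, C=9, tardiness=max(0,9-11)=0
  Job 2: p=2, d=14, C=11, tardiness=max(0,11-14)=0
  Job 3: p=8, d=16, C=19, tardiness=max(0,19-16)=3
  Job 4: p=6, d=21, C=25, tardiness=max(0,25-21)=4
  Job 5: p=2, d=25, C=27, tardiness=max(0,27-25)=2
Total tardiness = 9

9
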